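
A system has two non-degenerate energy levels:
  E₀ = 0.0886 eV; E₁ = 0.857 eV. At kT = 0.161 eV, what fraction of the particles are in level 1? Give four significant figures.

Eᵢ/kT = 0.550311, 5.32298.
Z = Σ e^(−Eᵢ/kT) = e^(−0.550311) + e^(−5.32298) = 0.576770 + 0.00487820 = 0.581648.
P₁ = e^(−E₁/kT) / Z = 0.00487820/0.581648 = 0.008387.

0.008387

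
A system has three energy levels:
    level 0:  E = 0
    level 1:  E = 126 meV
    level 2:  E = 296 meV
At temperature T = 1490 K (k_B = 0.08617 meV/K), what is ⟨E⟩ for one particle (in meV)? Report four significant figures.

k_BT = 0.08617 × 1490 K = 128.393 meV.
Eᵢ/kT = 0, 0.981362, 2.30542.
Z = Σ e^(−Eᵢ/kT) = e^(−0) + e^(−0.981362) + e^(−2.30542) = 1.00000 + 0.374800 + 0.0997169 = 1.47452.
⟨E⟩ = Σ Eᵢ e^(−Eᵢ/kT) / Z = (0·1.00000 + 126·0.374800 + 296·0.0997169) / 1.47452 = 52.04 meV.

52.04 meV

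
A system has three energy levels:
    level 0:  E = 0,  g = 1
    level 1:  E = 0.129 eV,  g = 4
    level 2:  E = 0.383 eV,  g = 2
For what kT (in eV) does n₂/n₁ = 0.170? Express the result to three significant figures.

0.235 eV

n₂/n₁ = (g₂/g₁) exp[−(E₂−E₁)/kT] = 0.170.
⇒ (E₂−E₁)/kT = ln((2/4)/0.170) = ln(2.9412) = 1.0788.
kT = 0.254 eV / 1.0788 = 0.235 eV.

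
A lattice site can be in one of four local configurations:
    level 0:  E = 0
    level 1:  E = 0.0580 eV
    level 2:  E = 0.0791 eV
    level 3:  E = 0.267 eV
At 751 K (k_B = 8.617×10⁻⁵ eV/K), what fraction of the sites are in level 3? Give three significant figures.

0.00940

k_BT = 8.617×10⁻⁵ × 751 K = 0.064714 eV.
Eᵢ/kT = 0, 0.89625, 1.2223, 4.1258.
Z = Σ e^(−Eᵢ/kT) = e^(−0) + e^(−0.89625) + e^(−1.2223) + e^(−4.1258) = 1.0000 + 0.40810 + 0.29455 + 0.016151 = 1.7188.
P₃ = e^(−E₃/kT) / Z = 0.016151/1.7188 = 0.00940.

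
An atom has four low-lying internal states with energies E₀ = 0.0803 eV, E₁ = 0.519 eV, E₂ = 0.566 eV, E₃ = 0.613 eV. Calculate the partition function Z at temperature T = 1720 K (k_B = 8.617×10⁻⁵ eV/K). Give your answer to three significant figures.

k_BT = 8.617×10⁻⁵ × 1720 K = 0.14821 eV.
Eᵢ/kT = 0.54180, 3.5018, 3.8189, 4.1360.
Z = Σ e^(−Eᵢ/kT) = e^(−0.54180) + e^(−3.5018) + e^(−3.8189) + e^(−4.1360) = 0.58170 + 0.030143 + 0.021952 + 0.015987 = 0.64978.

Z = 0.650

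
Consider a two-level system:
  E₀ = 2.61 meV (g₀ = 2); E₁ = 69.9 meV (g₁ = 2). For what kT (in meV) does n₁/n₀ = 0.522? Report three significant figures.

104 meV

n₁/n₀ = (g₁/g₀) exp[−(E₁−E₀)/kT] = 0.522.
⇒ (E₁−E₀)/kT = ln((2/2)/0.522) = ln(1.9157) = 0.65008.
kT = 67.29 meV / 0.65008 = 104 meV.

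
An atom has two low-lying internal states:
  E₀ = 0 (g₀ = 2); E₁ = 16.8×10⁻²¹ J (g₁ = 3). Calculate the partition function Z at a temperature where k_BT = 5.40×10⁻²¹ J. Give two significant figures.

Eᵢ/kT = 0, 3.111.
Z = Σ gᵢe^(−Eᵢ/kT) = 2·e^(−0) + 3·e^(−3.111) = 2.000 + 0.1337 = 2.134.

Z = 2.1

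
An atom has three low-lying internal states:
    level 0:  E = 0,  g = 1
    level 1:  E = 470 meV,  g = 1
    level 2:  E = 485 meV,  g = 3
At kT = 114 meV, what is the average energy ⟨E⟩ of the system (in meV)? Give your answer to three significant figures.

Eᵢ/kT = 0, 4.1228, 4.2544.
Z = Σ gᵢe^(−Eᵢ/kT) = 1·e^(−0) + 1·e^(−4.1228) + 3·e^(−4.2544) = 1.0000 + 0.016199 + 0.042605 = 1.0588.
⟨E⟩ = Σ Eᵢ gᵢe^(−Eᵢ/kT) / Z = (0·1.0000 + 470·0.016199 + 485·0.042605) / 1.0588 = 26.7 meV.

26.7 meV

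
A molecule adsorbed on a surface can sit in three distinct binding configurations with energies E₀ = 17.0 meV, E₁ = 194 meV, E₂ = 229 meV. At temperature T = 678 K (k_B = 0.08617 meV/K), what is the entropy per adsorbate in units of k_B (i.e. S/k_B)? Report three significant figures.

0.298

k_BT = 0.08617 × 678 K = 58.423 meV.
Eᵢ/kT = 0.29098, 3.3206, 3.9197.
Z = Σ e^(−Eᵢ/kT) = e^(−0.29098) + e^(−3.3206) + e^(−3.9197) = 0.74753 + 0.036131 + 0.019847 = 0.80351.
⟨E⟩ = Σ EᵢPᵢ = 30.196 meV.
S/k_B = ln Z + ⟨E⟩/kT = ln(0.80351) + 30.196/58.423 = -0.21877 + 0.51685 = 0.298.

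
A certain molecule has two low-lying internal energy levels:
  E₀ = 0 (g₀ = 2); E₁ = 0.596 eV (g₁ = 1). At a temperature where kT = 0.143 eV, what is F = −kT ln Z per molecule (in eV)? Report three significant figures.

Eᵢ/kT = 0, 4.1678.
Z = Σ gᵢe^(−Eᵢ/kT) = 2·e^(−0) + 1·e^(−4.1678) = 2.0000 + 0.015486 = 2.0155.
F = −kT ln Z = −0.143 × ln(2.0155) = −0.143 × 0.70087 = -0.100 eV.

-0.100 eV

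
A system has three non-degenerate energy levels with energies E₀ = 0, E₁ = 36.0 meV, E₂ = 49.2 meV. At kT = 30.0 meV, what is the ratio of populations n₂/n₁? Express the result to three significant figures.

0.644

n₂/n₁ = exp[−(E₂−E₁)/kT] = exp(−(13.2 meV)/(30.0 meV)) = exp(-0.44000) = 0.644.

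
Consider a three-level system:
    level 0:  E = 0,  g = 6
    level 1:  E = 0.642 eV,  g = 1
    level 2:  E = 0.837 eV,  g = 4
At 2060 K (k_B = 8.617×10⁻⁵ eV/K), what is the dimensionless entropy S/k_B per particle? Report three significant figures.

1.85

k_BT = 8.617×10⁻⁵ × 2060 K = 0.17751 eV.
Eᵢ/kT = 0, 3.6167, 4.7152.
Z = Σ gᵢe^(−Eᵢ/kT) = 6·e^(−0) + 1·e^(−3.6167) + 4·e^(−4.7152) = 6.0000 + 0.026871 + 0.035832 = 6.0627.
⟨E⟩ = Σ EᵢPᵢ = 0.0077923 eV.
S/k_B = ln Z + ⟨E⟩/kT = ln(6.0627) + 0.0077923/0.17751 = 1.8022 + 0.043898 = 1.85.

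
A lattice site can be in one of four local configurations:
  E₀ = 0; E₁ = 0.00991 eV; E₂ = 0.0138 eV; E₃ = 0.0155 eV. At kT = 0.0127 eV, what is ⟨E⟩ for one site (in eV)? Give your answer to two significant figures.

0.0066 eV

Eᵢ/kT = 0, 0.7803, 1.087, 1.220.
Z = Σ e^(−Eᵢ/kT) = e^(−0) + e^(−0.7803) + e^(−1.087) + e^(−1.220) = 1.000 + 0.4583 + 0.3372 + 0.2952 = 2.091.
⟨E⟩ = Σ Eᵢ e^(−Eᵢ/kT) / Z = (0·1.000 + 0.00991·0.4583 + 0.0138·0.3372 + 0.0155·0.2952) / 2.091 = 0.0066 eV.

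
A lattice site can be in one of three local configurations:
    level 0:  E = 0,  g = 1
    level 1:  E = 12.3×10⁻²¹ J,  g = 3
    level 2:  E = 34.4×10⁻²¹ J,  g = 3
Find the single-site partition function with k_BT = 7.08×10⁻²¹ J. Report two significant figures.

Z = 1.6

Eᵢ/kT = 0, 1.737, 4.859.
Z = Σ gᵢe^(−Eᵢ/kT) = 1·e^(−0) + 3·e^(−1.737) + 3·e^(−4.859) = 1.000 + 0.5281 + 0.02327 = 1.551.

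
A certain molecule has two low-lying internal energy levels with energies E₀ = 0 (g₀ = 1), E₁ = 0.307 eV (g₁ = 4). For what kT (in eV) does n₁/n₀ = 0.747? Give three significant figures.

n₁/n₀ = (g₁/g₀) exp[−(E₁−E₀)/kT] = 0.747.
⇒ (E₁−E₀)/kT = ln((4/1)/0.747) = ln(5.3548) = 1.6780.
kT = 0.307 eV / 1.6780 = 0.183 eV.

0.183 eV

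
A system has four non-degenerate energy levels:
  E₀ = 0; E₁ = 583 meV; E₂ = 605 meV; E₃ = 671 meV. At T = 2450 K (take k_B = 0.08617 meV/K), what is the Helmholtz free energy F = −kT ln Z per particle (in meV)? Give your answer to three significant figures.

k_BT = 0.08617 × 2450 K = 211.12 meV.
Eᵢ/kT = 0, 2.7615, 2.8657, 3.1783.
Z = Σ e^(−Eᵢ/kT) = e^(−0) + e^(−2.7615) + e^(−2.8657) + e^(−3.1783) = 1.0000 + 0.063197 + 0.056943 + 0.041656 = 1.1618.
F = −kT ln Z = −211.12 × ln(1.1618) = −211.12 × 0.14997 = -31.7 meV.

-31.7 meV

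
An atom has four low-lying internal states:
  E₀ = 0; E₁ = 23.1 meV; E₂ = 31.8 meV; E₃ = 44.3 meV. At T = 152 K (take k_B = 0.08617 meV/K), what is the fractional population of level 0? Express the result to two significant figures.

k_BT = 0.08617 × 152 K = 13.10 meV.
Eᵢ/kT = 0, 1.763, 2.427, 3.382.
Z = Σ e^(−Eᵢ/kT) = e^(−0) + e^(−1.763) + e^(−2.427) + e^(−3.382) = 1.000 + 0.1715 + 0.08830 + 0.03398 = 1.294.
P₀ = e^(−E₀/kT) / Z = 1.000/1.294 = 0.77.

0.77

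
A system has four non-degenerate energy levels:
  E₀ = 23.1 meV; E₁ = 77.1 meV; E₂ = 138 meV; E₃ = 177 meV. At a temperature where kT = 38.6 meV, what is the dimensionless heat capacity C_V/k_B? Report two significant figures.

0.75

Eᵢ/kT = 0.5984, 1.997, 3.575, 4.585.
Z = Σ e^(−Eᵢ/kT) = e^(−0.5984) + e^(−1.997) + e^(−3.575) + e^(−4.585) = 0.5497 + 0.1357 + 0.02802 + 0.01020 = 0.7236.
⟨E⟩ = 39.85 meV, ⟨E²⟩ = 2699 meV².
C_V/k_B = (⟨E²⟩ − ⟨E⟩²)/(kT)² = (2699 − 1588)/1490 = 0.75.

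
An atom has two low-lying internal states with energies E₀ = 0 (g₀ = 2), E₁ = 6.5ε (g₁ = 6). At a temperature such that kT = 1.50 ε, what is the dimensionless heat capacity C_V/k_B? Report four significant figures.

0.6844

Eᵢ/kT = 0, 4.33333.
Z = Σ gᵢe^(−Eᵢ/kT) = 2·e^(−0) + 6·e^(−4.33333) = 2.00000 + 0.0787426 = 2.07874.
⟨E⟩ = 0.246220 ε, ⟨E²⟩ = 1.60043 ε².
C_V/k_B = (⟨E²⟩ − ⟨E⟩²)/(kT)² = (1.60043 − 0.0606243)/2.25000 = 0.6844.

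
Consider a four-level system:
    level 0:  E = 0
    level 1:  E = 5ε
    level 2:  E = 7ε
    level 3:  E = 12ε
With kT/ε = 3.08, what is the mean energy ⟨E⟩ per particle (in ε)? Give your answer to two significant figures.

Eᵢ/kT = 0, 1.623, 2.273, 3.896.
Z = Σ e^(−Eᵢ/kT) = e^(−0) + e^(−1.623) + e^(−2.273) + e^(−3.896) = 1.000 + 0.1973 + 0.1030 + 0.02032 = 1.321.
⟨E⟩ = Σ Eᵢ e^(−Eᵢ/kT) / Z = (0·1.000 + 5·0.1973 + 7·0.1030 + 12·0.02032) / 1.321 = 1.5 ε.

1.5 ε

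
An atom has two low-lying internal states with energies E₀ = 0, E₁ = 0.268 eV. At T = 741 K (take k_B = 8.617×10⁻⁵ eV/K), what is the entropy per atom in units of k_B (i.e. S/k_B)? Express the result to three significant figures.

0.0771

k_BT = 8.617×10⁻⁵ × 741 K = 0.063852 eV.
Eᵢ/kT = 0, 4.1972.
Z = Σ e^(−Eᵢ/kT) = e^(−0) + e^(−4.1972) = 1.0000 + 0.015038 = 1.0150.
⟨E⟩ = Σ EᵢPᵢ = 0.0039706 eV.
S/k_B = ln Z + ⟨E⟩/kT = ln(1.0150) + 0.0039706/0.063852 = 0.014889 + 0.062184 = 0.0771.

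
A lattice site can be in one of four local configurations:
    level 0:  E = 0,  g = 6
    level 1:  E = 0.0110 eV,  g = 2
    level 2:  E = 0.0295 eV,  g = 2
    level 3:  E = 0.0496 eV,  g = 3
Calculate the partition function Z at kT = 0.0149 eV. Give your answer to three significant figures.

Z = 7.34

Eᵢ/kT = 0, 0.73826, 1.9799, 3.3289.
Z = Σ gᵢe^(−Eᵢ/kT) = 6·e^(−0) + 2·e^(−0.73826) + 2·e^(−1.9799) + 3·e^(−3.3289) = 6.0000 + 0.95589 + 0.27617 + 0.10750 = 7.3396.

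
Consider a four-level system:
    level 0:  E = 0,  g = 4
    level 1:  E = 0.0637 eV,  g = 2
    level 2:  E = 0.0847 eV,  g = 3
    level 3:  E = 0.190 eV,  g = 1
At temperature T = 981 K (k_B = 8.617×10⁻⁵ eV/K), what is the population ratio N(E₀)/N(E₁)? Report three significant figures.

k_BT = 8.617×10⁻⁵ × 981 K = 0.084533 eV.
n₀/n₁ = (g₀/g₁) exp[−(E₀−E₁)/kT] = (4/2) × exp(−(-0.0637 eV)/(0.084533 eV)) = (4/2) × exp(0.75355) = 4.25.

4.25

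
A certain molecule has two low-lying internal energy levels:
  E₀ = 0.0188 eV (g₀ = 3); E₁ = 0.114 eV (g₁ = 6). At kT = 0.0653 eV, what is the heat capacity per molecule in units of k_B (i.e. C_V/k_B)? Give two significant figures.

0.46

Eᵢ/kT = 0.2879, 1.746.
Z = Σ gᵢe^(−Eᵢ/kT) = 3·e^(−0.2879) + 6·e^(−1.746) = 2.250 + 1.047 = 3.297.
⟨E⟩ = 0.04903 eV, ⟨E²⟩ = 0.004368 eV².
C_V/k_B = (⟨E²⟩ − ⟨E⟩²)/(kT)² = (0.004368 − 0.002404)/0.004264 = 0.46.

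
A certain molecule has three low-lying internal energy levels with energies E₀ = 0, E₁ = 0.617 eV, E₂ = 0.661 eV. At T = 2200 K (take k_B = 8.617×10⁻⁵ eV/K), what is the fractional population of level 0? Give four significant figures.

0.9353

k_BT = 8.617×10⁻⁵ × 2200 K = 0.189574 eV.
Eᵢ/kT = 0, 3.25467, 3.48677.
Z = Σ e^(−Eᵢ/kT) = e^(−0) + e^(−3.25467) + e^(−3.48677) = 1.00000 + 0.0385936 + 0.0305995 = 1.06919.
P₀ = e^(−E₀/kT) / Z = 1.00000/1.06919 = 0.9353.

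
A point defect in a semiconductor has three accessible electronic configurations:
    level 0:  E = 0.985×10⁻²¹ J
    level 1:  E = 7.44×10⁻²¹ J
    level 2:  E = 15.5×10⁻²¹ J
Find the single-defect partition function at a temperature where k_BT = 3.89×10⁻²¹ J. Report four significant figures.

Z = 0.9426

Eᵢ/kT = 0.253213, 1.91260, 3.98458.
Z = Σ e^(−Eᵢ/kT) = e^(−0.253213) + e^(−1.91260) + e^(−3.98458) = 0.776303 + 0.147696 + 0.0186003 = 0.942599.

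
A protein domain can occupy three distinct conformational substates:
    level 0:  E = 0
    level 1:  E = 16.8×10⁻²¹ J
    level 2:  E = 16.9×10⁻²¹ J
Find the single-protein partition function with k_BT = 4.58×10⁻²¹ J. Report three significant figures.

Z = 1.05

Eᵢ/kT = 0, 3.6681, 3.6900.
Z = Σ e^(−Eᵢ/kT) = e^(−0) + e^(−3.6681) + e^(−3.6900) = 1.0000 + 0.025525 + 0.024972 = 1.0505.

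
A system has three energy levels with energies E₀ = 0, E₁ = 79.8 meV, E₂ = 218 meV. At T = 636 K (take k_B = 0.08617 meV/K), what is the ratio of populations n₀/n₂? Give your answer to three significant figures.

k_BT = 0.08617 × 636 K = 54.804 meV.
n₀/n₂ = exp[−(E₀−E₂)/kT] = exp(−(-218 meV)/(54.804 meV)) = exp(3.9778) = 53.4.

53.4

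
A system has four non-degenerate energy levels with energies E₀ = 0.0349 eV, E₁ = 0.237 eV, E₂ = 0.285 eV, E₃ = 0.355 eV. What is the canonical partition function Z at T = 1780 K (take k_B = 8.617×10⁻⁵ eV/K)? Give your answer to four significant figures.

k_BT = 8.617×10⁻⁵ × 1780 K = 0.153383 eV.
Eᵢ/kT = 0.227535, 1.54515, 1.85809, 2.31447.
Z = Σ e^(−Eᵢ/kT) = e^(−0.227535) + e^(−1.54515) + e^(−1.85809) + e^(−2.31447) = 0.796495 + 0.213280 + 0.155970 + 0.0988185 = 1.26456.

Z = 1.265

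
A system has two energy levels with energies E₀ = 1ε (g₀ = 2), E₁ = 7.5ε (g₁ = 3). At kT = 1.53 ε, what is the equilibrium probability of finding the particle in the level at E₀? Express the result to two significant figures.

Eᵢ/kT = 0.6536, 4.902.
Z = Σ gᵢe^(−Eᵢ/kT) = 2·e^(−0.6536) + 3·e^(−4.902) = 1.040 + 0.02230 = 1.062.
P₀ = g₀ e^(−E₀/kT) / Z = 1.040/1.062 = 0.98.

0.98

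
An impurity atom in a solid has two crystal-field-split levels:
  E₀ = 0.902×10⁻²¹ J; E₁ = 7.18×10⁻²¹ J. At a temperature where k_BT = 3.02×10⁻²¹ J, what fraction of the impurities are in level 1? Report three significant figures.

Eᵢ/kT = 0.29868, 2.3775.
Z = Σ e^(−Eᵢ/kT) = e^(−0.29868) + e^(−2.3775) = 0.74180 + 0.092782 = 0.83458.
P₁ = e^(−E₁/kT) / Z = 0.092782/0.83458 = 0.111.

0.111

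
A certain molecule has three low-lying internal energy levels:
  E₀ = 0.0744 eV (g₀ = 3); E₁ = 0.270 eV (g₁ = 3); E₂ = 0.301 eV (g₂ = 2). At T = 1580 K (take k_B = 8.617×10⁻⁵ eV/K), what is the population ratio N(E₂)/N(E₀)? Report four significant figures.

0.1262

k_BT = 8.617×10⁻⁵ × 1580 K = 0.136149 eV.
n₂/n₀ = (g₂/g₀) exp[−(E₂−E₀)/kT] = (2/3) × exp(−(0.2266 eV)/(0.136149 eV)) = (2/3) × exp(-1.66435) = 0.1262.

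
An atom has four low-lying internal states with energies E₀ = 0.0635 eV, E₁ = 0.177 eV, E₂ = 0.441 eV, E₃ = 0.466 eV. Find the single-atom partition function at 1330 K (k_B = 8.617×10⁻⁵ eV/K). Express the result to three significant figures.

Z = 0.827

k_BT = 8.617×10⁻⁵ × 1330 K = 0.11461 eV.
Eᵢ/kT = 0.55405, 1.5444, 3.8478, 4.0660.
Z = Σ e^(−Eᵢ/kT) = e^(−0.55405) + e^(−1.5444) + e^(−3.8478) + e^(−4.0660) = 0.57462 + 0.21344 + 0.021327 + 0.017146 = 0.82653.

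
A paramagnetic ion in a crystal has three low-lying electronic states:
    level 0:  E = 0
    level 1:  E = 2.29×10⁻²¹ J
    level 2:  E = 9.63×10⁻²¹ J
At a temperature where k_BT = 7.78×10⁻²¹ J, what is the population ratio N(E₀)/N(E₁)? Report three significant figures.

1.34

n₀/n₁ = exp[−(E₀−E₁)/kT] = exp(−(-2.29 ×10⁻²¹ J)/(7.78 ×10⁻²¹ J)) = exp(0.29434) = 1.34.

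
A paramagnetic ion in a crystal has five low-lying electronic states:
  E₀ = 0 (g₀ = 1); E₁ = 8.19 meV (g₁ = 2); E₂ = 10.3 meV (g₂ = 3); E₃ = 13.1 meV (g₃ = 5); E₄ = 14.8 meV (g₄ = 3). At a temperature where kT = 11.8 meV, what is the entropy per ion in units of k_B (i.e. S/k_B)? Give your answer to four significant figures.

Eᵢ/kT = 0, 0.694068, 0.872881, 1.11017, 1.25424.
Z = Σ gᵢe^(−Eᵢ/kT) = 1·e^(−0) + 2·e^(−0.694068) + 3·e^(−0.872881) + 5·e^(−1.11017) + 3·e^(−1.25424) = 1.00000 + 0.999080 + 1.25324 + 1.64751 + 0.855878 = 5.75571.
⟨E⟩ = Σ EᵢPᵢ = 9.61484 meV.
S/k_B = ln Z + ⟨E⟩/kT = ln(5.75571) + 9.61484/11.8 = 1.75019 + 0.814817 = 2.565.

2.565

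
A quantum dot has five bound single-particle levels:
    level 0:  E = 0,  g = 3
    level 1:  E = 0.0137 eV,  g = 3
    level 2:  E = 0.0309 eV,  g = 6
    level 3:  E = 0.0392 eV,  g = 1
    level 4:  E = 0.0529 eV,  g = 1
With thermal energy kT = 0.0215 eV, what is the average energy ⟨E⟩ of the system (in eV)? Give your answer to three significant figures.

Eᵢ/kT = 0, 0.63721, 1.4372, 1.8233, 2.4605.
Z = Σ gᵢe^(−Eᵢ/kT) = 3·e^(−0) + 3·e^(−0.63721) + 6·e^(−1.4372) + 1·e^(−1.8233) + 1·e^(−2.4605) = 3.0000 + 1.5863 + 1.4256 + 0.16149 + 0.085392 = 6.2588.
⟨E⟩ = Σ Eᵢ gᵢe^(−Eᵢ/kT) / Z = (0·3.0000 + 0.0137·1.5863 + 0.0309·1.4256 + 0.0392·0.16149 + 0.0529·0.085392) / 6.2588 = 0.0122 eV.

0.0122 eV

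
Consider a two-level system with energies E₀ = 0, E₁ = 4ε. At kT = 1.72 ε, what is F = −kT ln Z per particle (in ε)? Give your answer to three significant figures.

-0.160 ε

Eᵢ/kT = 0, 2.3256.
Z = Σ e^(−Eᵢ/kT) = e^(−0) + e^(−2.3256) = 1.0000 + 0.097725 = 1.0977.
F = −kT ln Z = −1.72 × ln(1.0977) = −1.72 × 0.093217 = -0.160 ε.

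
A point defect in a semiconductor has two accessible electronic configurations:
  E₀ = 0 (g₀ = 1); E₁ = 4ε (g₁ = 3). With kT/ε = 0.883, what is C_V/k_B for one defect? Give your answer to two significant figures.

0.62

Eᵢ/kT = 0, 4.530.
Z = Σ gᵢe^(−Eᵢ/kT) = 1·e^(−0) + 3·e^(−4.530) = 1.000 + 0.03234 = 1.032.
⟨E⟩ = 0.1253 ε, ⟨E²⟩ = 0.5014 ε².
C_V/k_B = (⟨E²⟩ − ⟨E⟩²)/(kT)² = (0.5014 − 0.01570)/0.7797 = 0.62.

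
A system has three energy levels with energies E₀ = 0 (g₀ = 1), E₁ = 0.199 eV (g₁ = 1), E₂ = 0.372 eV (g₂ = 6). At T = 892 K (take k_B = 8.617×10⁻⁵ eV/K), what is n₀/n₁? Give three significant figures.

k_BT = 8.617×10⁻⁵ × 892 K = 0.076864 eV.
n₀/n₁ = (g₀/g₁) exp[−(E₀−E₁)/kT] = (1/1) × exp(−(-0.199 eV)/(0.076864 eV)) = (1/1) × exp(2.5890) = 13.3.

13.3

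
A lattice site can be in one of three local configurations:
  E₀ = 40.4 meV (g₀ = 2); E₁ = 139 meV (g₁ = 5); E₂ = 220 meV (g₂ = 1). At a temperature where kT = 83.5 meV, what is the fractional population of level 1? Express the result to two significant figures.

0.42

Eᵢ/kT = 0.4838, 1.665, 2.635.
Z = Σ gᵢe^(−Eᵢ/kT) = 2·e^(−0.4838) + 5·e^(−1.665) + 1·e^(−2.635) = 1.233 + 0.9460 + 0.07172 = 2.251.
P₁ = g₁ e^(−E₁/kT) / Z = 0.9460/2.251 = 0.42.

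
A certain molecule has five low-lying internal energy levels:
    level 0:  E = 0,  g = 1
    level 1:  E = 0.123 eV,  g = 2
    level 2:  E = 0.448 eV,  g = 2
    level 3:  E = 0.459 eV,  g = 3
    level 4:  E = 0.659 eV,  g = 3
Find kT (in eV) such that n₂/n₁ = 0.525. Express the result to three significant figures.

0.504 eV

n₂/n₁ = (g₂/g₁) exp[−(E₂−E₁)/kT] = 0.525.
⇒ (E₂−E₁)/kT = ln((2/2)/0.525) = ln(1.9048) = 0.64438.
kT = 0.325 eV / 0.64438 = 0.504 eV.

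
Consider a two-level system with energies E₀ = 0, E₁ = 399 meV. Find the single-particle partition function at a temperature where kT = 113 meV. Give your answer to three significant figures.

Eᵢ/kT = 0, 3.5310.
Z = Σ e^(−Eᵢ/kT) = e^(−0) + e^(−3.5310) = 1.0000 + 0.029276 = 1.0293.

Z = 1.03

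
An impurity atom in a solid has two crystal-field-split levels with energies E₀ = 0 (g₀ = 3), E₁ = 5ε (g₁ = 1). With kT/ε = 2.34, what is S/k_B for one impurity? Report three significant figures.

1.22

Eᵢ/kT = 0, 2.1368.
Z = Σ gᵢe^(−Eᵢ/kT) = 3·e^(−0) + 1·e^(−2.1368) = 3.0000 + 0.11803 = 3.1180.
⟨E⟩ = Σ EᵢPᵢ = 0.18927 ε.
S/k_B = ln Z + ⟨E⟩/kT = ln(3.1180) + 0.18927/2.34 = 1.1372 + 0.080885 = 1.22.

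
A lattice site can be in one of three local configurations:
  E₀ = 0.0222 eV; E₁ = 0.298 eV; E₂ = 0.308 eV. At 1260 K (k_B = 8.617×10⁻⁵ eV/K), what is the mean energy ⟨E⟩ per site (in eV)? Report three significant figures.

k_BT = 8.617×10⁻⁵ × 1260 K = 0.10857 eV.
Eᵢ/kT = 0.20448, 2.7448, 2.8369.
Z = Σ e^(−Eᵢ/kT) = e^(−0.20448) + e^(−2.7448) + e^(−2.8369) = 0.81507 + 0.064261 + 0.058607 = 0.93794.
⟨E⟩ = Σ Eᵢ e^(−Eᵢ/kT) / Z = (0.0222·0.81507 + 0.298·0.064261 + 0.308·0.058607) / 0.93794 = 0.0590 eV.

0.0590 eV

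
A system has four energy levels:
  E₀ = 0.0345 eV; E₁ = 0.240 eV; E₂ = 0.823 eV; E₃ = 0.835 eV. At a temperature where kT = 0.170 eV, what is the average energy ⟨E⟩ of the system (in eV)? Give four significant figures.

Eᵢ/kT = 0.202941, 1.41176, 4.84118, 4.91176.
Z = Σ e^(−Eᵢ/kT) = e^(−0.202941) + e^(−1.41176) + e^(−4.84118) + e^(−4.91176) = 0.816326 + 0.243714 + 0.00789773 + 0.00735952 = 1.07530.
⟨E⟩ = Σ Eᵢ e^(−Eᵢ/kT) / Z = (0.0345·0.816326 + 0.240·0.243714 + 0.823·0.00789773 + 0.835·0.00735952) / 1.07530 = 0.09235 eV.

0.09235 eV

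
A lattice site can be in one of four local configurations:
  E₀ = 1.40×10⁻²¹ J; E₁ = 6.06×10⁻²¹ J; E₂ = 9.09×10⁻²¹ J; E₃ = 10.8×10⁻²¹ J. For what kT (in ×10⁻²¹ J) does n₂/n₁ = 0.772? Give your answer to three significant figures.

11.7 ×10⁻²¹ J

n₂/n₁ = exp[−(E₂−E₁)/kT] = 0.772.
⇒ (E₂−E₁)/kT = ln(1/0.772) = ln(1.2953) = 0.25874.
kT = 3.03 ×10⁻²¹ J / 0.25874 = 11.7 ×10⁻²¹ J.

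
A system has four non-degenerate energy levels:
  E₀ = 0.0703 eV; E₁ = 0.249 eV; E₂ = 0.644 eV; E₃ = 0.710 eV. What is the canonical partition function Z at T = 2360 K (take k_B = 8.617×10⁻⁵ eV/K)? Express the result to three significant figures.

Z = 1.07

k_BT = 8.617×10⁻⁵ × 2360 K = 0.20336 eV.
Eᵢ/kT = 0.34569, 1.2244, 3.1668, 3.4913.
Z = Σ e^(−Eᵢ/kT) = e^(−0.34569) + e^(−1.2244) + e^(−3.1668) + e^(−3.4913) = 0.70773 + 0.29393 + 0.042138 + 0.030461 = 1.0743.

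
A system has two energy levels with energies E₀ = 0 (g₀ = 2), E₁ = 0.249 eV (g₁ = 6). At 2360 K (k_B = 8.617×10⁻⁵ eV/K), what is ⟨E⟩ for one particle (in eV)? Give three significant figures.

k_BT = 8.617×10⁻⁵ × 2360 K = 0.20336 eV.
Eᵢ/kT = 0, 1.2244.
Z = Σ gᵢe^(−Eᵢ/kT) = 2·e^(−0) + 6·e^(−1.2244) = 2.0000 + 1.7636 = 3.7636.
⟨E⟩ = Σ Eᵢ gᵢe^(−Eᵢ/kT) / Z = (0·2.0000 + 0.249·1.7636) / 3.7636 = 0.117 eV.

0.117 eV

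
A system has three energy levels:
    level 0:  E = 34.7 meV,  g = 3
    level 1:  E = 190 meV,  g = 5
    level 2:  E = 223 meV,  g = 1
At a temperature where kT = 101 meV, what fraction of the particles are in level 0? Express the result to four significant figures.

0.7093

Eᵢ/kT = 0.343564, 1.88119, 2.20792.
Z = Σ gᵢe^(−Eᵢ/kT) = 3·e^(−0.343564) + 5·e^(−1.88119) + 1·e^(−2.20792) = 2.12771 + 0.762043 + 0.109929 = 2.99968.
P₀ = g₀ e^(−E₀/kT) / Z = 2.12771/2.99968 = 0.7093.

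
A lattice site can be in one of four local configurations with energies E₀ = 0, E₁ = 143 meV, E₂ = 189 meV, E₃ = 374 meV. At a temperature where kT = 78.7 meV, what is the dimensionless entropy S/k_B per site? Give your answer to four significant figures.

0.6714

Eᵢ/kT = 0, 1.81703, 2.40152, 4.75222.
Z = Σ e^(−Eᵢ/kT) = e^(−0) + e^(−1.81703) + e^(−2.40152) + e^(−4.75222) = 1.00000 + 0.162508 + 0.0905802 + 0.00863251 = 1.26172.
⟨E⟩ = Σ EᵢPᵢ = 34.5456 meV.
S/k_B = ln Z + ⟨E⟩/kT = ln(1.26172) + 34.5456/78.7 = 0.232476 + 0.438953 = 0.6714.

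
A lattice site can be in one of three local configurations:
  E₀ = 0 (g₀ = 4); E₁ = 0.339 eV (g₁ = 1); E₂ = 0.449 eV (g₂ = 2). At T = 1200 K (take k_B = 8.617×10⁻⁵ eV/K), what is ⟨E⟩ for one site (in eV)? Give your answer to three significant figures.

k_BT = 8.617×10⁻⁵ × 1200 K = 0.10340 eV.
Eᵢ/kT = 0, 3.2785, 4.3424.
Z = Σ gᵢe^(−Eᵢ/kT) = 4·e^(−0) + 1·e^(−3.2785) + 2·e^(−4.3424) = 4.0000 + 0.037685 + 0.026011 = 4.0637.
⟨E⟩ = Σ Eᵢ gᵢe^(−Eᵢ/kT) / Z = (0·4.0000 + 0.339·0.037685 + 0.449·0.026011) / 4.0637 = 0.00602 eV.

0.00602 eV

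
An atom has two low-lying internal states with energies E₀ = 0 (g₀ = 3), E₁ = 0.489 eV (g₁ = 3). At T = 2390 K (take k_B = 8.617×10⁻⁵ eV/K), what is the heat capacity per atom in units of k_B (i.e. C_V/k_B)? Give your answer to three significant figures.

0.439

k_BT = 8.617×10⁻⁵ × 2390 K = 0.20595 eV.
Eᵢ/kT = 0, 2.3744.
Z = Σ gᵢe^(−Eᵢ/kT) = 3·e^(−0) + 3·e^(−2.3744) = 3.0000 + 0.27921 = 3.2792.
⟨E⟩ = 0.041636 eV, ⟨E²⟩ = 0.020360 eV².
C_V/k_B = (⟨E²⟩ − ⟨E⟩²)/(kT)² = (0.020360 − 0.0017336)/0.042415 = 0.439.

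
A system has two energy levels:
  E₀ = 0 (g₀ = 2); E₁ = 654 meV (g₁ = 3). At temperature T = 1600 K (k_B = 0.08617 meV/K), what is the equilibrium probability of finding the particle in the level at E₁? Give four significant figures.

k_BT = 0.08617 × 1600 K = 137.872 meV.
Eᵢ/kT = 0, 4.74353.
Z = Σ gᵢe^(−Eᵢ/kT) = 2·e^(−0) + 3·e^(−4.74353) = 2.00000 + 0.0261236 = 2.02612.
P₁ = g₁ e^(−E₁/kT) / Z = 0.0261236/2.02612 = 0.01289.

0.01289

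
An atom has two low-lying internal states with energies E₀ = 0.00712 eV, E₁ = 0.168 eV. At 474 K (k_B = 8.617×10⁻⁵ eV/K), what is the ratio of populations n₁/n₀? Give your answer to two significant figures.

0.019

k_BT = 8.617×10⁻⁵ × 474 K = 0.04084 eV.
n₁/n₀ = exp[−(E₁−E₀)/kT] = exp(−(0.16088 eV)/(0.04084 eV)) = exp(-3.939) = 0.019.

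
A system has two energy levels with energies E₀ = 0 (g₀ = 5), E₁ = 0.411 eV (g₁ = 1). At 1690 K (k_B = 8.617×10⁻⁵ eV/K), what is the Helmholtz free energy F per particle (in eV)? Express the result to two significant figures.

k_BT = 8.617×10⁻⁵ × 1690 K = 0.1456 eV.
Eᵢ/kT = 0, 2.823.
Z = Σ gᵢe^(−Eᵢ/kT) = 5·e^(−0) + 1·e^(−2.823) = 5.000 + 0.05943 = 5.059.
F = −kT ln Z = −0.1456 × ln(5.059) = −0.1456 × 1.621 = -0.24 eV.

-0.24 eV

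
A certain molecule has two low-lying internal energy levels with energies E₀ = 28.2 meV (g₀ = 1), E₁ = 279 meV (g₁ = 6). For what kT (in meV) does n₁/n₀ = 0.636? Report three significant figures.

n₁/n₀ = (g₁/g₀) exp[−(E₁−E₀)/kT] = 0.636.
⇒ (E₁−E₀)/kT = ln((6/1)/0.636) = ln(9.4340) = 2.2443.
kT = 250.8 meV / 2.2443 = 112 meV.

112 meV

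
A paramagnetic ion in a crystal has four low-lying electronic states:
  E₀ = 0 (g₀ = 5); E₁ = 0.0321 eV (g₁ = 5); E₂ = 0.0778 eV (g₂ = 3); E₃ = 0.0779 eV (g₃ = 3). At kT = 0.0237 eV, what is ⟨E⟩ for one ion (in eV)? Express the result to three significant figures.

Eᵢ/kT = 0, 1.3544, 3.2827, 3.2869.
Z = Σ gᵢe^(−Eᵢ/kT) = 5·e^(−0) + 5·e^(−1.3544) + 3·e^(−3.2827) + 3·e^(−3.2869) = 5.0000 + 1.2905 + 0.11258 + 0.11211 = 6.5152.
⟨E⟩ = Σ Eᵢ gᵢe^(−Eᵢ/kT) / Z = (0·5.0000 + 0.0321·1.2905 + 0.0778·0.11258 + 0.0779·0.11211) / 6.5152 = 0.00904 eV.

0.00904 eV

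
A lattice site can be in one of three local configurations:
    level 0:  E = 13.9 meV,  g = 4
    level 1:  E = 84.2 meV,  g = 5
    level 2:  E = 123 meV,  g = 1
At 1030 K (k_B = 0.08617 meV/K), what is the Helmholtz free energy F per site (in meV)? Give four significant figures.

k_BT = 0.08617 × 1030 K = 88.7551 meV.
Eᵢ/kT = 0.156611, 0.948678, 1.38584.
Z = Σ gᵢe^(−Eᵢ/kT) = 4·e^(−0.156611) + 5·e^(−0.948678) + 1·e^(−1.38584) = 3.42015 + 1.93626 + 0.250114 = 5.60652.
F = −kT ln Z = −88.7551 × ln(5.60652) = −88.7551 × 1.72393 = -153.0 meV.

-153.0 meV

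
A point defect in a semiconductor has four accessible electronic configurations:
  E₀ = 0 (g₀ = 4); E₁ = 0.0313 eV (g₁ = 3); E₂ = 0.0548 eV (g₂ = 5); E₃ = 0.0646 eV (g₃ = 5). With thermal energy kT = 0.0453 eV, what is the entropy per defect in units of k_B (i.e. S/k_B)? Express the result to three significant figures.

2.66

Eᵢ/kT = 0, 0.69095, 1.2097, 1.4260.
Z = Σ gᵢe^(−Eᵢ/kT) = 4·e^(−0) + 3·e^(−0.69095) + 5·e^(−1.2097) + 5·e^(−1.4260) = 4.0000 + 1.5033 + 1.4914 + 1.2013 = 8.1960.
⟨E⟩ = Σ EᵢPᵢ = 0.025181 eV.
S/k_B = ln Z + ⟨E⟩/kT = ln(8.1960) + 0.025181/0.0453 = 2.1036 + 0.55587 = 2.66.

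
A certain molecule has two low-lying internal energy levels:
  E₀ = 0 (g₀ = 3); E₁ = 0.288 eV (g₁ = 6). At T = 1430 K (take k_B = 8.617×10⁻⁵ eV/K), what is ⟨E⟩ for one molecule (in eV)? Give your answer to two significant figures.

0.047 eV

k_BT = 8.617×10⁻⁵ × 1430 K = 0.1232 eV.
Eᵢ/kT = 0, 2.338.
Z = Σ gᵢe^(−Eᵢ/kT) = 3·e^(−0) + 6·e^(−2.338) = 3.000 + 0.5791 = 3.579.
⟨E⟩ = Σ Eᵢ gᵢe^(−Eᵢ/kT) / Z = (0·3.000 + 0.288·0.5791) / 3.579 = 0.047 eV.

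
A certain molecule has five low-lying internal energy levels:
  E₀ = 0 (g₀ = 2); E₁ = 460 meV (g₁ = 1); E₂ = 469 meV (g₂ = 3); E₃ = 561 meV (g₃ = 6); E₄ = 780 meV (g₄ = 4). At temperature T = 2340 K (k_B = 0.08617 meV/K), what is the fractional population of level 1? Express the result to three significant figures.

k_BT = 0.08617 × 2340 K = 201.64 meV.
Eᵢ/kT = 0, 2.2813, 2.3259, 2.7822, 3.8683.
Z = Σ gᵢe^(−Eᵢ/kT) = 2·e^(−0) + 1·e^(−2.2813) + 3·e^(−2.3259) + 6·e^(−2.7822) + 4·e^(−3.8683) = 2.0000 + 0.10215 + 0.29309 + 0.37141 + 0.083575 = 2.8502.
P₁ = g₁ e^(−E₁/kT) / Z = 0.10215/2.8502 = 0.0358.

0.0358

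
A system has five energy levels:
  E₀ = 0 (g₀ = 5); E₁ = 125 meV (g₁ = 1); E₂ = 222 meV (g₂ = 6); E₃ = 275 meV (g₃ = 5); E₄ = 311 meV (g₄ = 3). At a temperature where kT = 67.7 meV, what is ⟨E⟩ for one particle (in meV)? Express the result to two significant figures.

19 meV

Eᵢ/kT = 0, 1.846, 3.279, 4.062, 4.594.
Z = Σ gᵢe^(−Eᵢ/kT) = 5·e^(−0) + 1·e^(−1.846) + 6·e^(−3.279) + 5·e^(−4.062) + 3·e^(−4.594) = 5.000 + 0.1579 + 0.2260 + 0.08607 + 0.03034 = 5.500.
⟨E⟩ = Σ Eᵢ gᵢe^(−Eᵢ/kT) / Z = (0·5.000 + 125·0.1579 + 222·0.2260 + 275·0.08607 + 311·0.03034) / 5.500 = 19 meV.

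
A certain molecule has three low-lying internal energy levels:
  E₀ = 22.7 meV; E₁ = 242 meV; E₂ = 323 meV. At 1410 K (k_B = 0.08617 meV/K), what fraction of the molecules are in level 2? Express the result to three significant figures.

0.0676

k_BT = 0.08617 × 1410 K = 121.50 meV.
Eᵢ/kT = 0.18683, 1.9918, 2.6584.
Z = Σ e^(−Eᵢ/kT) = e^(−0.18683) + e^(−1.9918) + e^(−2.6584) = 0.82958 + 0.13645 + 0.070060 = 1.0361.
P₂ = e^(−E₂/kT) / Z = 0.070060/1.0361 = 0.0676.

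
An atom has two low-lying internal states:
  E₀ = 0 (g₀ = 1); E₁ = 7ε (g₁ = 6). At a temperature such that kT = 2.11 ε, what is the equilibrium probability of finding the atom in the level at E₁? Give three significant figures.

0.179

Eᵢ/kT = 0, 3.3175.
Z = Σ gᵢe^(−Eᵢ/kT) = 1·e^(−0) + 6·e^(−3.3175) = 1.0000 + 0.21746 = 1.2175.
P₁ = g₁ e^(−E₁/kT) / Z = 0.21746/1.2175 = 0.179.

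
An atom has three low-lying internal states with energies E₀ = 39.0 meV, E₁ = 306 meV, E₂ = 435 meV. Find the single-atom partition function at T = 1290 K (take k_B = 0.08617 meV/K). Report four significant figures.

k_BT = 0.08617 × 1290 K = 111.159 meV.
Eᵢ/kT = 0.350849, 2.75281, 3.91331.
Z = Σ e^(−Eᵢ/kT) = e^(−0.350849) + e^(−2.75281) + e^(−3.91331) = 0.704090 + 0.0637485 + 0.0199743 = 0.787813.

Z = 0.7878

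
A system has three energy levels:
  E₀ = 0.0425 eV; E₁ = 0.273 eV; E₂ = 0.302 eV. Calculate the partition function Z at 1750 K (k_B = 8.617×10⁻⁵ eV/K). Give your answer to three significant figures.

Z = 1.05

k_BT = 8.617×10⁻⁵ × 1750 K = 0.15080 eV.
Eᵢ/kT = 0.28183, 1.8103, 2.0027.
Z = Σ e^(−Eᵢ/kT) = e^(−0.28183) + e^(−1.8103) + e^(−2.0027) = 0.75440 + 0.16361 + 0.13497 = 1.0530.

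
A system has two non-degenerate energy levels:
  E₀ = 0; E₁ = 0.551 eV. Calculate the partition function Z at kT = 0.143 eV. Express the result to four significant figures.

Z = 1.021

Eᵢ/kT = 0, 3.85315.
Z = Σ e^(−Eᵢ/kT) = e^(−0) + e^(−3.85315) = 1.00000 + 0.0212128 = 1.02121.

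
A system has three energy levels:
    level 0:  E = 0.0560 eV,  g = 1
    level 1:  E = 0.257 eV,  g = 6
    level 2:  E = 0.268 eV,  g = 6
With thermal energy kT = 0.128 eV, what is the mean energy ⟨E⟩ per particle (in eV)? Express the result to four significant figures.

Eᵢ/kT = 0.437500, 2.00781, 2.09375.
Z = Σ gᵢe^(−Eᵢ/kT) = 1·e^(−0.437500) + 6·e^(−2.00781) + 6·e^(−2.09375) = 0.645649 + 0.805695 + 0.739345 = 2.19069.
⟨E⟩ = Σ Eᵢ gᵢe^(−Eᵢ/kT) / Z = (0.0560·0.645649 + 0.257·0.805695 + 0.268·0.739345) / 2.19069 = 0.2015 eV.

0.2015 eV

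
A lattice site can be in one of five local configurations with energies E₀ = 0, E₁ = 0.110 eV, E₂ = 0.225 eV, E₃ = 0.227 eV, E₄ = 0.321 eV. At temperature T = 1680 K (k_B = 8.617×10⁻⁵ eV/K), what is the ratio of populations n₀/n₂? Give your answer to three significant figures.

4.73

k_BT = 8.617×10⁻⁵ × 1680 K = 0.14477 eV.
n₀/n₂ = exp[−(E₀−E₂)/kT] = exp(−(-0.225 eV)/(0.14477 eV)) = exp(1.5542) = 4.73.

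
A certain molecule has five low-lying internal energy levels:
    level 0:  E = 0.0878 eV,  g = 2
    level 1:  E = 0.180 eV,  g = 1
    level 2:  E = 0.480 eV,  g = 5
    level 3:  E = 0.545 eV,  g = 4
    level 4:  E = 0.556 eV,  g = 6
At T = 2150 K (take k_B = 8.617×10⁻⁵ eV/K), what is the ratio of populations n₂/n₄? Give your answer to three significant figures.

k_BT = 8.617×10⁻⁵ × 2150 K = 0.18527 eV.
n₂/n₄ = (g₂/g₄) exp[−(E₂−E₄)/kT] = (5/6) × exp(−(-0.076 eV)/(0.18527 eV)) = (5/6) × exp(0.41021) = 1.26.

1.26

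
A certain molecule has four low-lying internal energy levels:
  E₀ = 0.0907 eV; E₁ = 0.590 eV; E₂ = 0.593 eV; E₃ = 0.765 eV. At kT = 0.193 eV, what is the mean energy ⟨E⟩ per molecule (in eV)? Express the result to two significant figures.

0.17 eV

Eᵢ/kT = 0.4699, 3.057, 3.073, 3.964.
Z = Σ e^(−Eᵢ/kT) = e^(−0.4699) + e^(−3.057) + e^(−3.073) + e^(−3.964) = 0.6251 + 0.04703 + 0.04628 + 0.01899 = 0.7374.
⟨E⟩ = Σ Eᵢ e^(−Eᵢ/kT) / Z = (0.0907·0.6251 + 0.590·0.04703 + 0.593·0.04628 + 0.765·0.01899) / 0.7374 = 0.17 eV.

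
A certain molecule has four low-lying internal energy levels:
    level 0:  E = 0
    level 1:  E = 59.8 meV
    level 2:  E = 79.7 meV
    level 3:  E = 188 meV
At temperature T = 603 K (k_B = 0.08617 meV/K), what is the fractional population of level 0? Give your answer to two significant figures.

k_BT = 0.08617 × 603 K = 51.96 meV.
Eᵢ/kT = 0, 1.151, 1.534, 3.618.
Z = Σ e^(−Eᵢ/kT) = e^(−0) + e^(−1.151) + e^(−1.534) + e^(−3.618) = 1.000 + 0.3163 + 0.2157 + 0.02684 = 1.559.
P₀ = e^(−E₀/kT) / Z = 1.000/1.559 = 0.64.

0.64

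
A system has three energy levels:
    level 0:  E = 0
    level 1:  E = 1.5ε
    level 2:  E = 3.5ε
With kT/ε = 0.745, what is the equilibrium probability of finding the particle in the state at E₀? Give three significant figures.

Eᵢ/kT = 0, 2.0134, 4.6980.
Z = Σ e^(−Eᵢ/kT) = e^(−0) + e^(−2.0134) + e^(−4.6980) = 1.0000 + 0.13353 + 0.0091135 = 1.1426.
P₀ = e^(−E₀/kT) / Z = 1.0000/1.1426 = 0.875.

0.875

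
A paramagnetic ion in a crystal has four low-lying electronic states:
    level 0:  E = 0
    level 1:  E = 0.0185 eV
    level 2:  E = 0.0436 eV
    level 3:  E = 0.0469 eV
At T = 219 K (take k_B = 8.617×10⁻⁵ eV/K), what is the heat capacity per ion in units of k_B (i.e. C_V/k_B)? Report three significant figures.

k_BT = 8.617×10⁻⁵ × 219 K = 0.018871 eV.
Eᵢ/kT = 0, 0.98034, 2.3104, 2.4853.
Z = Σ e^(−Eᵢ/kT) = e^(−0) + e^(−0.98034) + e^(−2.3104) + e^(−2.4853) = 1.0000 + 0.37518 + 0.099222 + 0.083301 = 1.5577.
⟨E⟩ = 0.0097411 eV, ⟨E²⟩ = 0.00032115 eV².
C_V/k_B = (⟨E²⟩ − ⟨E⟩²)/(kT)² = (0.00032115 − 0.000094889)/0.00035611 = 0.635.

0.635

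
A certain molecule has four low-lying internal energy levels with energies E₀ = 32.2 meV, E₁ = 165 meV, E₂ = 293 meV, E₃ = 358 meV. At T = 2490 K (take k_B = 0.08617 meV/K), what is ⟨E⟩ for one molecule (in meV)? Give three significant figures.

k_BT = 0.08617 × 2490 K = 214.56 meV.
Eᵢ/kT = 0.15007, 0.76902, 1.3656, 1.6685.
Z = Σ e^(−Eᵢ/kT) = e^(−0.15007) + e^(−0.76902) + e^(−1.3656) + e^(−1.6685) = 0.86065 + 0.46347 + 0.25523 + 0.18853 = 1.7679.
⟨E⟩ = Σ Eᵢ e^(−Eᵢ/kT) / Z = (32.2·0.86065 + 165·0.46347 + 293·0.25523 + 358·0.18853) / 1.7679 = 139 meV.

139 meV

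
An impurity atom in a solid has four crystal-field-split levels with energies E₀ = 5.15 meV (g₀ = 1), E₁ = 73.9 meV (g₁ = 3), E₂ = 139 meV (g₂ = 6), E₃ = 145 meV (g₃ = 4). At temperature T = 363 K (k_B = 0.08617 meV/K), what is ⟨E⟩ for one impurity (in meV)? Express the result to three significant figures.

k_BT = 0.08617 × 363 K = 31.280 meV.
Eᵢ/kT = 0.16464, 2.3625, 4.4437, 4.6355.
Z = Σ gᵢe^(−Eᵢ/kT) = 1·e^(−0.16464) + 3·e^(−2.3625) + 6·e^(−4.4437) + 4·e^(−4.6355) = 0.84820 + 0.28255 + 0.070514 + 0.038805 = 1.2401.
⟨E⟩ = Σ Eᵢ gᵢe^(−Eᵢ/kT) / Z = (5.15·0.84820 + 73.9·0.28255 + 139·0.070514 + 145·0.038805) / 1.2401 = 32.8 meV.

32.8 meV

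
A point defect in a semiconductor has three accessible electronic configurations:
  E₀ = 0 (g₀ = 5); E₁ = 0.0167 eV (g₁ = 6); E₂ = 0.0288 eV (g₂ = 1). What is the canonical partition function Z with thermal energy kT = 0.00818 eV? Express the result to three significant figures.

Eᵢ/kT = 0, 2.0416, 3.5208.
Z = Σ gᵢe^(−Eᵢ/kT) = 5·e^(−0) + 6·e^(−2.0416) + 1·e^(−3.5208) = 5.0000 + 0.77892 + 0.029576 = 5.8085.

Z = 5.81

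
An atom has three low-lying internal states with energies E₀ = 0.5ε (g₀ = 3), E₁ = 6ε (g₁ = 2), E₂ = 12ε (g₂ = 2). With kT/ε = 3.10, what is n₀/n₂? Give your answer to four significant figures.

61.26

n₀/n₂ = (g₀/g₂) exp[−(E₀−E₂)/kT] = (3/2) × exp(−(-11.5ε)/(3.10ε)) = (3/2) × exp(3.70968) = 61.26.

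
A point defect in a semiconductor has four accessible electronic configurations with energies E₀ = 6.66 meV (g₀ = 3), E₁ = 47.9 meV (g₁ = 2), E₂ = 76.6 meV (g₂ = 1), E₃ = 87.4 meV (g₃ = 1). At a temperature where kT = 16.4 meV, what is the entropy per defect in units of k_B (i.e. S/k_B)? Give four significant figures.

Eᵢ/kT = 0.406098, 2.92073, 4.67073, 5.32927.
Z = Σ gᵢe^(−Eᵢ/kT) = 3·e^(−0.406098) + 2·e^(−2.92073) + 1·e^(−4.67073) + 1·e^(−5.32927) = 1.99873 + 0.107789 + 0.00936543 + 0.00484761 = 2.12073.
⟨E⟩ = Σ EᵢPᵢ = 9.24951 meV.
S/k_B = ln Z + ⟨E⟩/kT = ln(2.12073) + 9.24951/16.4 = 0.751760 + 0.563995 = 1.316.

1.316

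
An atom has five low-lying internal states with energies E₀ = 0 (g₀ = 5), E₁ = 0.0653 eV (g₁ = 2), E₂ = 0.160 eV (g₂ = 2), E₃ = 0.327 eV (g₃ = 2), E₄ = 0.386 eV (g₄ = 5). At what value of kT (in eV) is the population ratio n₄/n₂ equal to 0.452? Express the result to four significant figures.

0.1321 eV

n₄/n₂ = (g₄/g₂) exp[−(E₄−E₂)/kT] = 0.452.
⇒ (E₄−E₂)/kT = ln((5/2)/0.452) = ln(5.53097) = 1.71036.
kT = 0.226 eV / 1.71036 = 0.1321 eV.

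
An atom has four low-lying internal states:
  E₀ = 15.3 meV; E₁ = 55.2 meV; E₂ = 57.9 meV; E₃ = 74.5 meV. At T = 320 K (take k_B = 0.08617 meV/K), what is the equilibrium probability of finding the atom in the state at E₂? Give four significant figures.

0.1363

k_BT = 0.08617 × 320 K = 27.5744 meV.
Eᵢ/kT = 0.554862, 2.00186, 2.09977, 2.70178.
Z = Σ e^(−Eᵢ/kT) = e^(−0.554862) + e^(−2.00186) + e^(−2.09977) + e^(−2.70178) = 0.574151 + 0.135084 + 0.122485 + 0.0670860 = 0.898806.
P₂ = e^(−E₂/kT) / Z = 0.122485/0.898806 = 0.1363.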